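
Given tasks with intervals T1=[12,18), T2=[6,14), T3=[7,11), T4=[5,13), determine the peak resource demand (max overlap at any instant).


Check each time point for overlaps:
  t=7: 3 tasks active (T2, T3, T4)
Max concurrent = 3


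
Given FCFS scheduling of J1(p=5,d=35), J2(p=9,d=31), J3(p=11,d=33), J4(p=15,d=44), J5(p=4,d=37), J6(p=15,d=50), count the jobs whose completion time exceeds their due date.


Completion vs due date:
  J1: C=5, d=35 → on time
  J2: C=14, d=31 → on time
  J3: C=25, d=33 → on time
  J4: C=40, d=44 → on time
  J5: C=44, d=37 → TARDY
  J6: C=59, d=50 → TARDY
Tardy jobs: J5, J6
Count = 2


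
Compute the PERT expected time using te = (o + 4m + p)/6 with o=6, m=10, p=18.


te = (o + 4m + p) / 6
= (6 + 4×10 + 18) / 6
= (6 + 40 + 18) / 6
= 64 / 6
= 10.67


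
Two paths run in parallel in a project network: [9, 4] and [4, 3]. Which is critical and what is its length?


Path A: 9 + 4 = 13
Path B: 4 + 3 = 7
Critical path = longest = max(13, 7)
= 13 (Path A)


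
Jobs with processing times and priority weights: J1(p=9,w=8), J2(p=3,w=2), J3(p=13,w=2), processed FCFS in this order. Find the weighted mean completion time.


Completion times:
  J1: C=9, w×C=8×9=72
  J2: C=12, w×C=2×12=24
  J3: C=25, w×C=2×25=50
Sum w×C = 146
Sum w = 12
Weighted avg = 146/12
= 12.17


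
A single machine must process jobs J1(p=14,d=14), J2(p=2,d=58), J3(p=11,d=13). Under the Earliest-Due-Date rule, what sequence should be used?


EDD: sort by earliest due date
  J3: d=13, p=11
  J1: d=14, p=14
  J2: d=58, p=2
Order: J3 → J1 → J2


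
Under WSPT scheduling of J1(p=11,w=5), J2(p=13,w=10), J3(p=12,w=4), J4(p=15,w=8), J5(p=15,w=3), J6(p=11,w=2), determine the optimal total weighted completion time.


WSPT order (by p/w): J2 → J4 → J1 → J3 → J5 → J6
  J2: C=13, w·C=10×13=130
  J4: C=28, w·C=8×28=224
  J1: C=39, w·C=5×39=195
  J3: C=51, w·C=4×51=204
  J5: C=66, w·C=3×66=198
  J6: C=77, w·C=2×77=154
Σ w·C = 1105
= 1105


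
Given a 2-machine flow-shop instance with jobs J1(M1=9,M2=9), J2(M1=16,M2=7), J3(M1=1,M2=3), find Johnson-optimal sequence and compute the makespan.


Johnson's rule:
Group 1 (M1≤M2, sort by M1): ['J3', 'J1']
Group 2 (M1>M2, sort desc M2): ['J2']
Sequence: J3 → J1 → J2
Makespan calculation:
  J3: M1 done=1, M2 done=4
  J1: M1 done=10, M2 done=19
  J2: M1 done=26, M2 done=33
= Sequence: J3 → J1 → J2, Makespan: 33


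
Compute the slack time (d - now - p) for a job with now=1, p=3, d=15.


Slack = due - current_time - processing
= 15 - 1 - 3
= 11


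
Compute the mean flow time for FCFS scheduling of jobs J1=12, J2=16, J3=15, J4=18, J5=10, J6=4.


Completion times:
  J1: completes at 12
  J2: completes at 28
  J3: completes at 43
  J4: completes at 61
  J5: completes at 71
  J6: completes at 75
Sum = 290
Average = 290/6
= 48.33


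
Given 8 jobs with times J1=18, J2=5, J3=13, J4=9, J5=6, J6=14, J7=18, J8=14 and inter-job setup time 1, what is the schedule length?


Makespan = Σ processing + (n-1) × setup
= (18 + 5 + 13 + 9 + 6 + 14 + 18 + 14) + (8-1)×1
= 97 + 7
= 104 time units


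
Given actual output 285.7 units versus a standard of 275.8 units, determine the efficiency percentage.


Efficiency = (actual / standard) × 100
= (285.7 / 275.8) × 100
= 103.6%


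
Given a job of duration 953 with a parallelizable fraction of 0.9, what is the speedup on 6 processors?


Amdahl's law: T_p = T × ((1-p) + p/N)
= 953 × ((1-0.9) + 0.9/6)
= 953 × (0.10 + 0.1500)
= 953 × 0.2500
= 238.25
Speedup = 953/238.25
= 4.00×


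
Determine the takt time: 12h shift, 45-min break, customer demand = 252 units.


Available = 12×60 - 45 = 675 min
Takt time = 675 / 252
= 2.68 min/unit


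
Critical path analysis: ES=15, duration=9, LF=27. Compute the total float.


EF = ES + duration = 15 + 9 = 24
LS = LF - duration = 27 - 9 = 18
Total Float = LF - EF = 27 - 24
(or LS - ES = 18 - 15)
= 3


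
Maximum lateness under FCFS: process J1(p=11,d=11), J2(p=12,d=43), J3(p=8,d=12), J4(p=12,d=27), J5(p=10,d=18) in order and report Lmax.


Lateness per job (L = C - d):
  J1: C=11, d=11, L=0
  J2: C=23, d=43, L=-20
  J3: C=31, d=12, L=19
  J4: C=43, d=27, L=16
  J5: C=53, d=18, L=35
Lmax = max(0, -20, 19, 16, 35)
= 35


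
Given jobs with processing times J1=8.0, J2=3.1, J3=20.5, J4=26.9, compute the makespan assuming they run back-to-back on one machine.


Sequential makespan: sum all processing times
= 8.0 + 3.1 + 20.5 + 26.9
= 58.5 time units


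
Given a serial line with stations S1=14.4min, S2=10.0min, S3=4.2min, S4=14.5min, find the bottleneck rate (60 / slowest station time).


Bottleneck = longest station time
Station times: [14.4, 10.0, 4.2, 14.5]
Max = 14.5 min
Rate = 60 / 14.5
= 4.14 units/hour (bottleneck: 14.5min)


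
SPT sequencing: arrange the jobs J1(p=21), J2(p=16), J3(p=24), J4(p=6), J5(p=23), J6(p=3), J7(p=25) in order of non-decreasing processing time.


SPT: sort by shortest processing time
  J6: p=3
  J4: p=6
  J2: p=16
  J1: p=21
  J5: p=23
  J3: p=24
  J7: p=25
Order: J6 → J4 → J2 → J1 → J5 → J3 → J7


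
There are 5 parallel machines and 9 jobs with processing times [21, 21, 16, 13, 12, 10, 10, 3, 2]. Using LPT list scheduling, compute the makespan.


Jobs (LPT sorted): [21, 21, 16, 13, 12, 10, 10, 3, 2]
Machines: 5
  J=21 → Machine 1 (load: 0+21=21)
  J=21 → Machine 2 (load: 0+21=21)
  J=16 → Machine 3 (load: 0+16=16)
  J=13 → Machine 4 (load: 0+13=13)
  J=12 → Machine 5 (load: 0+12=12)
  J=10 → Machine 5 (load: 12+10=22)
  J=10 → Machine 4 (load: 13+10=23)
  J=3 → Machine 3 (load: 16+3=19)
  J=2 → Machine 3 (load: 19+2=21)
Machine loads: [21, 21, 21, 23, 22]
Makespan = max = 23 time units


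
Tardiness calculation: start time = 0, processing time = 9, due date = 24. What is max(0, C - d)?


Completion = start + processing = 0 + 9 = 9
Tardiness = max(0, C - d) = max(0, 9 - 24)
= max(0, -15)
= 0


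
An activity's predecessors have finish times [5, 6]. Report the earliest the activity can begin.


ES = max of all predecessor completion times
Predecessors: [5, 6]
ES = max(5, 6)
= 6


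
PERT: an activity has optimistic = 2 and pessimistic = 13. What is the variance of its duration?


σ² = ((p - o) / 6)² = (p - o)² / 36
= (13 - 2)² / 36
= 11² / 36
= 121 / 36
= 3.3611


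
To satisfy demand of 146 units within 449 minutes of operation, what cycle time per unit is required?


Cycle time = available time / demand
= 449 / 146
= 3.08 min/unit


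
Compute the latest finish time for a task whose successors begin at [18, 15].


LF = min of all successor start times
Successors start at: [18, 15]
LF = min(18, 15)
= 15


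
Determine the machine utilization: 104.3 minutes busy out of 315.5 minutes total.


Utilization = busy / total × 100
= 104.3 / 315.5 × 100
= 33.1%


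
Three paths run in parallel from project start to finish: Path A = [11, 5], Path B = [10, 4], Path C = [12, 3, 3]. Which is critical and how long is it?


Path A: 11 + 5 = 16
Path B: 10 + 4 = 14
Path C: 12 + 3 + 3 = 18
Critical path = longest = max(16, 14, 18)
= 18 (Path C)


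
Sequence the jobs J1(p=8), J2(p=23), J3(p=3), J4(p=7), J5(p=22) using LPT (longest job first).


LPT: sort by longest processing time first
  J2: p=23
  J5: p=22
  J1: p=8
  J4: p=7
  J3: p=3
Order: J2 → J5 → J1 → J4 → J3


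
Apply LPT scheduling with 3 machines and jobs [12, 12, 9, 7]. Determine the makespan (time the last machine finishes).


Jobs (LPT sorted): [12, 12, 9, 7]
Machines: 3
  J=12 → Machine 1 (load: 0+12=12)
  J=12 → Machine 2 (load: 0+12=12)
  J=9 → Machine 3 (load: 0+9=9)
  J=7 → Machine 3 (load: 9+7=16)
Machine loads: [12, 12, 16]
Makespan = max = 16 time units


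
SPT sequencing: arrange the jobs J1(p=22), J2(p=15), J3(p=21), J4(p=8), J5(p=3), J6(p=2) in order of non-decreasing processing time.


SPT: sort by shortest processing time
  J6: p=2
  J5: p=3
  J4: p=8
  J2: p=15
  J3: p=21
  J1: p=22
Order: J6 → J5 → J4 → J2 → J3 → J1


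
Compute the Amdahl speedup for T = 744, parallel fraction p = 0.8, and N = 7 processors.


Amdahl's law: T_p = T × ((1-p) + p/N)
= 744 × ((1-0.8) + 0.8/7)
= 744 × (0.20 + 0.1143)
= 744 × 0.3143
= 233.83
Speedup = 744/233.83
= 3.18×


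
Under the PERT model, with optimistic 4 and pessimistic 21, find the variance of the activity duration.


σ² = ((p - o) / 6)² = (p - o)² / 36
= (21 - 4)² / 36
= 17² / 36
= 289 / 36
= 8.0278


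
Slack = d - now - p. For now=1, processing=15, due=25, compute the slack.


Slack = due - current_time - processing
= 25 - 1 - 15
= 9


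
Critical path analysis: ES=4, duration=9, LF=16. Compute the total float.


EF = ES + duration = 4 + 9 = 13
LS = LF - duration = 16 - 9 = 7
Total Float = LF - EF = 16 - 13
(or LS - ES = 7 - 4)
= 3


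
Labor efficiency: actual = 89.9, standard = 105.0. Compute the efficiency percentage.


Efficiency = (actual / standard) × 100
= (89.9 / 105.0) × 100
= 85.6%


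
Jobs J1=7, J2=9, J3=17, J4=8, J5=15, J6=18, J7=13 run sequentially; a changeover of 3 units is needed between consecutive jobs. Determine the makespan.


Makespan = Σ processing + (n-1) × setup
= (7 + 9 + 17 + 8 + 15 + 18 + 13) + (7-1)×3
= 87 + 18
= 105 time units


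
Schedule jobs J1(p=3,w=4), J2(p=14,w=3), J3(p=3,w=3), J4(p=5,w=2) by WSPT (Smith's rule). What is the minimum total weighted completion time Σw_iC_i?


WSPT order (by p/w): J1 → J3 → J4 → J2
  J1: C=3, w·C=4×3=12
  J3: C=6, w·C=3×6=18
  J4: C=11, w·C=2×11=22
  J2: C=25, w·C=3×25=75
Σ w·C = 127
= 127


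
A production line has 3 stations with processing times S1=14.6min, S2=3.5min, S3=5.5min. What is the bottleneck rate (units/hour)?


Bottleneck = longest station time
Station times: [14.6, 3.5, 5.5]
Max = 14.6 min
Rate = 60 / 14.6
= 4.11 units/hour (bottleneck: 14.6min)


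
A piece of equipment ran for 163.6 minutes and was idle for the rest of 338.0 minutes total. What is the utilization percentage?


Utilization = busy / total × 100
= 163.6 / 338.0 × 100
= 48.4%


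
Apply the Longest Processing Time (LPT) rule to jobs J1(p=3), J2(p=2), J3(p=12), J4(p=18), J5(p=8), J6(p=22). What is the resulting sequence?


LPT: sort by longest processing time first
  J6: p=22
  J4: p=18
  J3: p=12
  J5: p=8
  J1: p=3
  J2: p=2
Order: J6 → J4 → J3 → J5 → J1 → J2


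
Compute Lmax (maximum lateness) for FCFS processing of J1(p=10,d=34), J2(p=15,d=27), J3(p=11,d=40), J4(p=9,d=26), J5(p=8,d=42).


Lateness per job (L = C - d):
  J1: C=10, d=34, L=-24
  J2: C=25, d=27, L=-2
  J3: C=36, d=40, L=-4
  J4: C=45, d=26, L=19
  J5: C=53, d=42, L=11
Lmax = max(-24, -2, -4, 19, 11)
= 19


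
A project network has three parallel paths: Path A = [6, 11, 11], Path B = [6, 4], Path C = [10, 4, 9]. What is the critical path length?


Path A: 6 + 11 + 11 = 28
Path B: 6 + 4 = 10
Path C: 10 + 4 + 9 = 23
Critical path = longest = max(28, 10, 23)
= 28 (Path A)


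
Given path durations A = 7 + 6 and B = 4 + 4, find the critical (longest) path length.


Path A: 7 + 6 = 13
Path B: 4 + 4 = 8
Critical path = longest = max(13, 8)
= 13 (Path A)


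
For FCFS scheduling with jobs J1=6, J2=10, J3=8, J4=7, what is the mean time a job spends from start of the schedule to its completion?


Completion times:
  J1: completes at 6
  J2: completes at 16
  J3: completes at 24
  J4: completes at 31
Sum = 77
Average = 77/4
= 19.25


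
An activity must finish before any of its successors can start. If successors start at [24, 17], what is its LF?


LF = min of all successor start times
Successors start at: [24, 17]
LF = min(24, 17)
= 17


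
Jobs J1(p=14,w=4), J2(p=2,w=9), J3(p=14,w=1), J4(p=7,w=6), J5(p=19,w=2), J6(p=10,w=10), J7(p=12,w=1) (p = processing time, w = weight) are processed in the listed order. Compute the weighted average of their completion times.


Completion times:
  J1: C=14, w×C=4×14=56
  J2: C=16, w×C=9×16=144
  J3: C=30, w×C=1×30=30
  J4: C=37, w×C=6×37=222
  J5: C=56, w×C=2×56=112
  J6: C=66, w×C=10×66=660
  J7: C=78, w×C=1×78=78
Sum w×C = 1302
Sum w = 33
Weighted avg = 1302/33
= 39.45


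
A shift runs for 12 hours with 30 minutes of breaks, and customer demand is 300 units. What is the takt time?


Available = 12×60 - 30 = 690 min
Takt time = 690 / 300
= 2.30 min/unit


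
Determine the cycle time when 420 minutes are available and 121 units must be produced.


Cycle time = available time / demand
= 420 / 121
= 3.47 min/unit


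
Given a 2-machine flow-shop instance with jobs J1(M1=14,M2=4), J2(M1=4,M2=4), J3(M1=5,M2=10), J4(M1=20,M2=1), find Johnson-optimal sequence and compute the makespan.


Johnson's rule:
Group 1 (M1≤M2, sort by M1): ['J2', 'J3']
Group 2 (M1>M2, sort desc M2): ['J1', 'J4']
Sequence: J2 → J3 → J1 → J4
Makespan calculation:
  J2: M1 done=4, M2 done=8
  J3: M1 done=9, M2 done=19
  J1: M1 done=23, M2 done=27
  J4: M1 done=43, M2 done=44
= Sequence: J2 → J3 → J1 → J4, Makespan: 44


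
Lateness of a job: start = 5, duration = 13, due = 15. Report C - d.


Completion = 5 + 13 = 18
Lateness = C - d = 18 - 15
= 3


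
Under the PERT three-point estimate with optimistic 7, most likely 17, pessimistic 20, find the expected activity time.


te = (o + 4m + p) / 6
= (7 + 4×17 + 20) / 6
= (7 + 68 + 20) / 6
= 95 / 6
= 15.83


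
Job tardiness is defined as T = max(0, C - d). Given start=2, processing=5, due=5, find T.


Completion = start + processing = 2 + 5 = 7
Tardiness = max(0, C - d) = max(0, 7 - 5)
= max(0, 2)
= 2


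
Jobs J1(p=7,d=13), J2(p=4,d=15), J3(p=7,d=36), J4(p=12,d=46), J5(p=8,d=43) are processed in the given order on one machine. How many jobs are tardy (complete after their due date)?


Completion vs due date:
  J1: C=7, d=13 → on time
  J2: C=11, d=15 → on time
  J3: C=18, d=36 → on time
  J4: C=30, d=46 → on time
  J5: C=38, d=43 → on time
Tardy jobs: none
Count = 0


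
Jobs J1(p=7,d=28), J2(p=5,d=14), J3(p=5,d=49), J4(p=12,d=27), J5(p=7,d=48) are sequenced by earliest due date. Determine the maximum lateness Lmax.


EDD order: J2 → J4 → J1 → J5 → J3
Completion and lateness:
  J2: C=5, d=14, L=5-14=-9
  J4: C=17, d=27, L=17-27=-10
  J1: C=24, d=28, L=24-28=-4
  J5: C=31, d=48, L=31-48=-17
  J3: C=36, d=49, L=36-49=-13
Lmax = max(-9, -10, -4, -17, -13)
= -4


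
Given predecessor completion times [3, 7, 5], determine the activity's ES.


ES = max of all predecessor completion times
Predecessors: [3, 7, 5]
ES = max(3, 7, 5)
= 7


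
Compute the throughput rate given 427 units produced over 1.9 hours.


Throughput = units / time
= 427 / 1.9
= 224.7 units/hour


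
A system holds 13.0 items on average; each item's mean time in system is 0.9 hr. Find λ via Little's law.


Little's law: L = λW → λ = L / W
= 13.0 / 0.9
= 14.44 per hour


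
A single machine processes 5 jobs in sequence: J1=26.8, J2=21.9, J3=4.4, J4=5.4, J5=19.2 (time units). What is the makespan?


Sequential makespan: sum all processing times
= 26.8 + 21.9 + 4.4 + 5.4 + 19.2
= 77.7 time units


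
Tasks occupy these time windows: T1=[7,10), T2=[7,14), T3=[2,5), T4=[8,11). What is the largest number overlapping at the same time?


Check each time point for overlaps:
  t=8: 3 tasks active (T1, T2, T4)
Max concurrent = 3


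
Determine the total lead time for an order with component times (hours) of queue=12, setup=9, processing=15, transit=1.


Lead time = queue + setup + processing + transit
= 12 + 9 + 15 + 1
= 37 hours


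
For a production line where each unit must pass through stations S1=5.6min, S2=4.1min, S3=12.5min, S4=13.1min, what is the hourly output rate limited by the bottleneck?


Bottleneck = longest station time
Station times: [5.6, 4.1, 12.5, 13.1]
Max = 13.1 min
Rate = 60 / 13.1
= 4.58 units/hour (bottleneck: 13.1min)


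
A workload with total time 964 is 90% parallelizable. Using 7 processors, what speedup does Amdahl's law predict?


Amdahl's law: T_p = T × ((1-p) + p/N)
= 964 × ((1-0.9) + 0.9/7)
= 964 × (0.10 + 0.1286)
= 964 × 0.2286
= 220.34
Speedup = 964/220.34
= 4.38×


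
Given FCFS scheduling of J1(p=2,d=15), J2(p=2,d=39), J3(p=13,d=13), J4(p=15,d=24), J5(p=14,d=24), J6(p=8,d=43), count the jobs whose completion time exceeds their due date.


Completion vs due date:
  J1: C=2, d=15 → on time
  J2: C=4, d=39 → on time
  J3: C=17, d=13 → TARDY
  J4: C=32, d=24 → TARDY
  J5: C=46, d=24 → TARDY
  J6: C=54, d=43 → TARDY
Tardy jobs: J3, J4, J5, J6
Count = 4


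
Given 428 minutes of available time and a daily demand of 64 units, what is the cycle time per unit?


Cycle time = available time / demand
= 428 / 64
= 6.69 min/unit


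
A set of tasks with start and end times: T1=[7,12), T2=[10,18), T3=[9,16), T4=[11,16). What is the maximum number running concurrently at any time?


Check each time point for overlaps:
  t=11: 4 tasks active (T1, T2, T3, T4)
Max concurrent = 4


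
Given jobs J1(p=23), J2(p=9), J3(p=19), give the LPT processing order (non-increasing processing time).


LPT: sort by longest processing time first
  J1: p=23
  J3: p=19
  J2: p=9
Order: J1 → J3 → J2


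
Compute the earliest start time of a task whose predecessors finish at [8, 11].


ES = max of all predecessor completion times
Predecessors: [8, 11]
ES = max(8, 11)
= 11


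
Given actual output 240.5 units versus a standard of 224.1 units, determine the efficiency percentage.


Efficiency = (actual / standard) × 100
= (240.5 / 224.1) × 100
= 107.3%


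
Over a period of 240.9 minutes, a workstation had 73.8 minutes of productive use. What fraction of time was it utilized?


Utilization = busy / total × 100
= 73.8 / 240.9 × 100
= 30.6%


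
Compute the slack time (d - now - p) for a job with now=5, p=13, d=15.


Slack = due - current_time - processing
= 15 - 5 - 13
= -3


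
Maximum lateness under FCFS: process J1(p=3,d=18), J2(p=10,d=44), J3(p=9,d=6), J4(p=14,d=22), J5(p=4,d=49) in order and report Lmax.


Lateness per job (L = C - d):
  J1: C=3, d=18, L=-15
  J2: C=13, d=44, L=-31
  J3: C=22, d=6, L=16
  J4: C=36, d=22, L=14
  J5: C=40, d=49, L=-9
Lmax = max(-15, -31, 16, 14, -9)
= 16


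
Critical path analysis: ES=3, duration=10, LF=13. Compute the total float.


EF = ES + duration = 3 + 10 = 13
LS = LF - duration = 13 - 10 = 3
Total Float = LF - EF = 13 - 13
(or LS - ES = 3 - 3)
= 0


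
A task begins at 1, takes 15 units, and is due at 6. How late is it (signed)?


Completion = 1 + 15 = 16
Lateness = C - d = 16 - 6
= 10


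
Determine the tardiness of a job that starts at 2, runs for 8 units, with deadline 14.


Completion = start + processing = 2 + 8 = 10
Tardiness = max(0, C - d) = max(0, 10 - 14)
= max(0, -4)
= 0


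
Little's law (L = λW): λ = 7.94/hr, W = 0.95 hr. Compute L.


Little's law: L = λ × W
= 7.94 × 0.95
= 7.54


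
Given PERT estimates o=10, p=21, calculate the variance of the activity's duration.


σ² = ((p - o) / 6)² = (p - o)² / 36
= (21 - 10)² / 36
= 11² / 36
= 121 / 36
= 3.3611


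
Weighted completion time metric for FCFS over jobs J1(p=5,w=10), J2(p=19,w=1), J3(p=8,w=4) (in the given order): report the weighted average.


Completion times:
  J1: C=5, w×C=10×5=50
  J2: C=24, w×C=1×24=24
  J3: C=32, w×C=4×32=128
Sum w×C = 202
Sum w = 15
Weighted avg = 202/15
= 13.47


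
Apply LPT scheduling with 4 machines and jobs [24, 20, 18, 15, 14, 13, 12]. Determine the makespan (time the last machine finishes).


Jobs (LPT sorted): [24, 20, 18, 15, 14, 13, 12]
Machines: 4
  J=24 → Machine 1 (load: 0+24=24)
  J=20 → Machine 2 (load: 0+20=20)
  J=18 → Machine 3 (load: 0+18=18)
  J=15 → Machine 4 (load: 0+15=15)
  J=14 → Machine 4 (load: 15+14=29)
  J=13 → Machine 3 (load: 18+13=31)
  J=12 → Machine 2 (load: 20+12=32)
Machine loads: [24, 32, 31, 29]
Makespan = max = 32 time units


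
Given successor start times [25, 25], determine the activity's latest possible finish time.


LF = min of all successor start times
Successors start at: [25, 25]
LF = min(25, 25)
= 25


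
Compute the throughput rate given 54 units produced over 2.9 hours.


Throughput = units / time
= 54 / 2.9
= 18.6 units/hour


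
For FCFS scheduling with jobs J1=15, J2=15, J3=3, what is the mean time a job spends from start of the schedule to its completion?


Completion times:
  J1: completes at 15
  J2: completes at 30
  J3: completes at 33
Sum = 78
Average = 78/3
= 26.00


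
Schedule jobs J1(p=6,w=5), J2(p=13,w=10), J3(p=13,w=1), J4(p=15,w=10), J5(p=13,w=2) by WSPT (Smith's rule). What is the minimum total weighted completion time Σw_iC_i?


WSPT order (by p/w): J1 → J2 → J4 → J5 → J3
  J1: C=6, w·C=5×6=30
  J2: C=19, w·C=10×19=190
  J4: C=34, w·C=10×34=340
  J5: C=47, w·C=2×47=94
  J3: C=60, w·C=1×60=60
Σ w·C = 714
= 714


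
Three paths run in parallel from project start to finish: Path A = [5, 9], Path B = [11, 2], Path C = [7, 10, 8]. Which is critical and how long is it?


Path A: 5 + 9 = 14
Path B: 11 + 2 = 13
Path C: 7 + 10 + 8 = 25
Critical path = longest = max(14, 13, 25)
= 25 (Path C)


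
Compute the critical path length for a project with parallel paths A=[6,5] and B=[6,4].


Path A: 6 + 5 = 11
Path B: 6 + 4 = 10
Critical path = longest = max(11, 10)
= 11 (Path A)


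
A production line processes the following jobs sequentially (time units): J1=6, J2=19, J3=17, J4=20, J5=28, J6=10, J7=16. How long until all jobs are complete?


Sequential makespan: sum all processing times
= 6 + 19 + 17 + 20 + 28 + 10 + 16
= 116 time units


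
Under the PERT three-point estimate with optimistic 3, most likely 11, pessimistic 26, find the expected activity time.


te = (o + 4m + p) / 6
= (3 + 4×11 + 26) / 6
= (3 + 44 + 26) / 6
= 73 / 6
= 12.17


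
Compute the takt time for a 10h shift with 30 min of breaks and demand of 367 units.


Available = 10×60 - 30 = 570 min
Takt time = 570 / 367
= 1.55 min/unit


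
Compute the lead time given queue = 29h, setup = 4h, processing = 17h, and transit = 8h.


Lead time = queue + setup + processing + transit
= 29 + 4 + 17 + 8
= 58 hours


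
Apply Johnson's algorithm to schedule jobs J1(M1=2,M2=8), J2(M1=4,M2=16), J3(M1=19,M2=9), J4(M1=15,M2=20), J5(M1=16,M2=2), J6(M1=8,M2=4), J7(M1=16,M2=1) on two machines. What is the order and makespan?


Johnson's rule:
Group 1 (M1≤M2, sort by M1): ['J1', 'J2', 'J4']
Group 2 (M1>M2, sort desc M2): ['J3', 'J6', 'J5', 'J7']
Sequence: J1 → J2 → J4 → J3 → J6 → J5 → J7
Makespan calculation:
  J1: M1 done=2, M2 done=10
  J2: M1 done=6, M2 done=26
  J4: M1 done=21, M2 done=46
  J3: M1 done=40, M2 done=55
  J6: M1 done=48, M2 done=59
  J5: M1 done=64, M2 done=66
  J7: M1 done=80, M2 done=81
= Sequence: J1 → J2 → J4 → J3 → J6 → J5 → J7, Makespan: 81


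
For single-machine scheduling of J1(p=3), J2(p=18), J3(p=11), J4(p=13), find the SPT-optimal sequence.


SPT: sort by shortest processing time
  J1: p=3
  J3: p=11
  J4: p=13
  J2: p=18
Order: J1 → J3 → J4 → J2


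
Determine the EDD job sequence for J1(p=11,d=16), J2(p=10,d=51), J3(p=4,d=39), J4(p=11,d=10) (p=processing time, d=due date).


EDD: sort by earliest due date
  J4: d=10, p=11
  J1: d=16, p=11
  J3: d=39, p=4
  J2: d=51, p=10
Order: J4 → J1 → J3 → J2


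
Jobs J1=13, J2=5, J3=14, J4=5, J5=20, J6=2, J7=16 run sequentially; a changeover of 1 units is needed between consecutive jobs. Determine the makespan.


Makespan = Σ processing + (n-1) × setup
= (13 + 5 + 14 + 5 + 20 + 2 + 16) + (7-1)×1
= 75 + 6
= 81 time units


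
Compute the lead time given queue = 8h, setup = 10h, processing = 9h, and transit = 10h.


Lead time = queue + setup + processing + transit
= 8 + 10 + 9 + 10
= 37 hours


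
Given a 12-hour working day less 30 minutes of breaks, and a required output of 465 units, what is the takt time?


Available = 12×60 - 30 = 690 min
Takt time = 690 / 465
= 1.48 min/unit


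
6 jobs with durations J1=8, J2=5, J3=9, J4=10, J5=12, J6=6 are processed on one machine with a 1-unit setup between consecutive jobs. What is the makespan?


Makespan = Σ processing + (n-1) × setup
= (8 + 5 + 9 + 10 + 12 + 6) + (6-1)×1
= 50 + 5
= 55 time units


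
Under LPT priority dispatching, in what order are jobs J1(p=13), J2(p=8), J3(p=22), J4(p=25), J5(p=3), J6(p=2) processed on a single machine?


LPT: sort by longest processing time first
  J4: p=25
  J3: p=22
  J1: p=13
  J2: p=8
  J5: p=3
  J6: p=2
Order: J4 → J3 → J1 → J2 → J5 → J6


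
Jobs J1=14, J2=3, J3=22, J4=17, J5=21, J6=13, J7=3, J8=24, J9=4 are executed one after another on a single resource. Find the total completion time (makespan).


Sequential makespan: sum all processing times
= 14 + 3 + 22 + 17 + 21 + 13 + 3 + 24 + 4
= 121 time units


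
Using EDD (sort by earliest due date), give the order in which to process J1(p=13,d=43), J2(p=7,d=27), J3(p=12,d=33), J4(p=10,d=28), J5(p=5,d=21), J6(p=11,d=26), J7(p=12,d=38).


EDD: sort by earliest due date
  J5: d=21, p=5
  J6: d=26, p=11
  J2: d=27, p=7
  J4: d=28, p=10
  J3: d=33, p=12
  J7: d=38, p=12
  J1: d=43, p=13
Order: J5 → J6 → J2 → J4 → J3 → J7 → J1


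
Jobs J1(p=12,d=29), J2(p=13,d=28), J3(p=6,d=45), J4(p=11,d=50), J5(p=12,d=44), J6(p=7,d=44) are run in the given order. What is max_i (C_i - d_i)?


Lateness per job (L = C - d):
  J1: C=12, d=29, L=-17
  J2: C=25, d=28, L=-3
  J3: C=31, d=45, L=-14
  J4: C=42, d=50, L=-8
  J5: C=54, d=44, L=10
  J6: C=61, d=44, L=17
Lmax = max(-17, -3, -14, -8, 10, 17)
= 17


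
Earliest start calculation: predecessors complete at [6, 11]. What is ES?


ES = max of all predecessor completion times
Predecessors: [6, 11]
ES = max(6, 11)
= 11


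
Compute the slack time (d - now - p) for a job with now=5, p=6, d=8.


Slack = due - current_time - processing
= 8 - 5 - 6
= -3


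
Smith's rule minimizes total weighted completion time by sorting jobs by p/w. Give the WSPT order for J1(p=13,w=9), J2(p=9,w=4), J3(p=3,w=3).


WSPT (Smith's rule): sort by p/w ascending
  J3: p/w = 3/3 = 1.000
  J1: p/w = 13/9 = 1.444
  J2: p/w = 9/4 = 2.250
Order: J3 → J1 → J2


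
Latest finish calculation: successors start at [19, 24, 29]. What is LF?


LF = min of all successor start times
Successors start at: [19, 24, 29]
LF = min(19, 24, 29)
= 19


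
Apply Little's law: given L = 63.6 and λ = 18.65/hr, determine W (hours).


Little's law: L = λW → W = L / λ
= 63.6 / 18.65
= 3.41 hours


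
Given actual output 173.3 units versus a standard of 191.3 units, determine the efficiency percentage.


Efficiency = (actual / standard) × 100
= (173.3 / 191.3) × 100
= 90.6%


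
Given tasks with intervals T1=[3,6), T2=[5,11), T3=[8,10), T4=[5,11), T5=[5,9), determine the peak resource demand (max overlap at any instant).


Check each time point for overlaps:
  t=5: 4 tasks active (T1, T2, T4, T5)
Max concurrent = 4


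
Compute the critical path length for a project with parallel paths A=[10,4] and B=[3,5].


Path A: 10 + 4 = 14
Path B: 3 + 5 = 8
Critical path = longest = max(14, 8)
= 14 (Path A)


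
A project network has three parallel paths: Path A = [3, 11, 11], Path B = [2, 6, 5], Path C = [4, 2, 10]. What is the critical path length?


Path A: 3 + 11 + 11 = 25
Path B: 2 + 6 + 5 = 13
Path C: 4 + 2 + 10 = 16
Critical path = longest = max(25, 13, 16)
= 25 (Path A)


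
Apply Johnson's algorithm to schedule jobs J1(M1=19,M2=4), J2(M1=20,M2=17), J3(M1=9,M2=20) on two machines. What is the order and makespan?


Johnson's rule:
Group 1 (M1≤M2, sort by M1): ['J3']
Group 2 (M1>M2, sort desc M2): ['J2', 'J1']
Sequence: J3 → J2 → J1
Makespan calculation:
  J3: M1 done=9, M2 done=29
  J2: M1 done=29, M2 done=46
  J1: M1 done=48, M2 done=52
= Sequence: J3 → J2 → J1, Makespan: 52


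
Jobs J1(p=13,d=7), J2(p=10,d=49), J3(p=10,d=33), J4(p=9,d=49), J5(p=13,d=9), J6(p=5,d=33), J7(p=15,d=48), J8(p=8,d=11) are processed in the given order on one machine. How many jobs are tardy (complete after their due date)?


Completion vs due date:
  J1: C=13, d=7 → TARDY
  J2: C=23, d=49 → on time
  J3: C=33, d=33 → on time
  J4: C=42, d=49 → on time
  J5: C=55, d=9 → TARDY
  J6: C=60, d=33 → TARDY
  J7: C=75, d=48 → TARDY
  J8: C=83, d=11 → TARDY
Tardy jobs: J1, J5, J6, J7, J8
Count = 5


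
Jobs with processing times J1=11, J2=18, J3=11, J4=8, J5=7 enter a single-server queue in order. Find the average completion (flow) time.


Completion times:
  J1: completes at 11
  J2: completes at 29
  J3: completes at 40
  J4: completes at 48
  J5: completes at 55
Sum = 183
Average = 183/5
= 36.60


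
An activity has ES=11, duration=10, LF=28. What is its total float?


EF = ES + duration = 11 + 10 = 21
LS = LF - duration = 28 - 10 = 18
Total Float = LF - EF = 28 - 21
(or LS - ES = 18 - 11)
= 7


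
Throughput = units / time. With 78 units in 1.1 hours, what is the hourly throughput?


Throughput = units / time
= 78 / 1.1
= 70.9 units/hour


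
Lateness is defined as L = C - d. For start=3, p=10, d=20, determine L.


Completion = 3 + 10 = 13
Lateness = C - d = 13 - 20
= -7


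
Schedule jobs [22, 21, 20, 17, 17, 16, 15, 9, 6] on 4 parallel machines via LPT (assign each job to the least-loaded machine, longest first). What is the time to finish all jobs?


Jobs (LPT sorted): [22, 21, 20, 17, 17, 16, 15, 9, 6]
Machines: 4
  J=22 → Machine 1 (load: 0+22=22)
  J=21 → Machine 2 (load: 0+21=21)
  J=20 → Machine 3 (load: 0+20=20)
  J=17 → Machine 4 (load: 0+17=17)
  J=17 → Machine 4 (load: 17+17=34)
  J=16 → Machine 3 (load: 20+16=36)
  J=15 → Machine 2 (load: 21+15=36)
  J=9 → Machine 1 (load: 22+9=31)
  J=6 → Machine 1 (load: 31+6=37)
Machine loads: [37, 36, 36, 34]
Makespan = max = 37 time units


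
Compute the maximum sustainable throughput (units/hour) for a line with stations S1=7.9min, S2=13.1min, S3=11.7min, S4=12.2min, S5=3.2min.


Bottleneck = longest station time
Station times: [7.9, 13.1, 11.7, 12.2, 3.2]
Max = 13.1 min
Rate = 60 / 13.1
= 4.58 units/hour (bottleneck: 13.1min)


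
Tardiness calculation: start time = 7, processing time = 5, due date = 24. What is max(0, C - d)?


Completion = start + processing = 7 + 5 = 12
Tardiness = max(0, C - d) = max(0, 12 - 24)
= max(0, -12)
= 0


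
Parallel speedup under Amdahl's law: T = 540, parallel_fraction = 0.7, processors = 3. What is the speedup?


Amdahl's law: T_p = T × ((1-p) + p/N)
= 540 × ((1-0.7) + 0.7/3)
= 540 × (0.30 + 0.2333)
= 540 × 0.5333
= 288.00
Speedup = 540/288.00
= 1.88×


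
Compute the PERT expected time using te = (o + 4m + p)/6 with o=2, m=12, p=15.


te = (o + 4m + p) / 6
= (2 + 4×12 + 15) / 6
= (2 + 48 + 15) / 6
= 65 / 6
= 10.83


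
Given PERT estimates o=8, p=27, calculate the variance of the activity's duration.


σ² = ((p - o) / 6)² = (p - o)² / 36
= (27 - 8)² / 36
= 19² / 36
= 361 / 36
= 10.0278


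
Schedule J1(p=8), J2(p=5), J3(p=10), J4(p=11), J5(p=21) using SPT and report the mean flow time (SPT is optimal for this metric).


SPT order: J2 → J1 → J3 → J4 → J5
Completion times:
  J2: C=5
  J1: C=13
  J3: C=23
  J4: C=34
  J5: C=55
Sum = 130, n = 5
Mean flow = 130/5
= 26.00


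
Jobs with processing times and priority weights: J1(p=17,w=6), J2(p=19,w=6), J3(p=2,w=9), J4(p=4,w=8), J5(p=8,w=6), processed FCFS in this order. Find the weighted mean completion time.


Completion times:
  J1: C=17, w×C=6×17=102
  J2: C=36, w×C=6×36=216
  J3: C=38, w×C=9×38=342
  J4: C=42, w×C=8×42=336
  J5: C=50, w×C=6×50=300
Sum w×C = 1296
Sum w = 35
Weighted avg = 1296/35
= 37.03


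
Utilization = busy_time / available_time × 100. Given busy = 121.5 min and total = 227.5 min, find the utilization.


Utilization = busy / total × 100
= 121.5 / 227.5 × 100
= 53.4%


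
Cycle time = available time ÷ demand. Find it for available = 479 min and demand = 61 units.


Cycle time = available time / demand
= 479 / 61
= 7.85 min/unit


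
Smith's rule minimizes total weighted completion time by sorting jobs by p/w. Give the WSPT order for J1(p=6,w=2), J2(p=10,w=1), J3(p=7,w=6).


WSPT (Smith's rule): sort by p/w ascending
  J3: p/w = 7/6 = 1.167
  J1: p/w = 6/2 = 3.000
  J2: p/w = 10/1 = 10.000
Order: J3 → J1 → J2


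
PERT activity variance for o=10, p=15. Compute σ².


σ² = ((p - o) / 6)² = (p - o)² / 36
= (15 - 10)² / 36
= 5² / 36
= 25 / 36
= 0.6944


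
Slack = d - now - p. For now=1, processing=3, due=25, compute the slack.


Slack = due - current_time - processing
= 25 - 1 - 3
= 21


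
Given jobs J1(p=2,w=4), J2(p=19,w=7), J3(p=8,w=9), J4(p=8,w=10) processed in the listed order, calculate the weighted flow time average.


Completion times:
  J1: C=2, w×C=4×2=8
  J2: C=21, w×C=7×21=147
  J3: C=29, w×C=9×29=261
  J4: C=37, w×C=10×37=370
Sum w×C = 786
Sum w = 30
Weighted avg = 786/30
= 26.20


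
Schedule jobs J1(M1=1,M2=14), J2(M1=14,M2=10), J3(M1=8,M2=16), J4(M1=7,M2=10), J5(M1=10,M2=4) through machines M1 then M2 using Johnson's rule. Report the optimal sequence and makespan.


Johnson's rule:
Group 1 (M1≤M2, sort by M1): ['J1', 'J4', 'J3']
Group 2 (M1>M2, sort desc M2): ['J2', 'J5']
Sequence: J1 → J4 → J3 → J2 → J5
Makespan calculation:
  J1: M1 done=1, M2 done=15
  J4: M1 done=8, M2 done=25
  J3: M1 done=16, M2 done=41
  J2: M1 done=30, M2 done=51
  J5: M1 done=40, M2 done=55
= Sequence: J1 → J4 → J3 → J2 → J5, Makespan: 55


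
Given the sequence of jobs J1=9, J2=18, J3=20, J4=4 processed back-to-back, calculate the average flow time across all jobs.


Completion times:
  J1: completes at 9
  J2: completes at 27
  J3: completes at 47
  J4: completes at 51
Sum = 134
Average = 134/4
= 33.50


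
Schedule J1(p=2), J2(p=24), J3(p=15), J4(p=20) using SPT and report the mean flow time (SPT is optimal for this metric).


SPT order: J1 → J3 → J4 → J2
Completion times:
  J1: C=2
  J3: C=17
  J4: C=37
  J2: C=61
Sum = 117, n = 4
Mean flow = 117/4
= 29.25


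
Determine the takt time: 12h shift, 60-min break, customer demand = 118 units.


Available = 12×60 - 60 = 660 min
Takt time = 660 / 118
= 5.59 min/unit


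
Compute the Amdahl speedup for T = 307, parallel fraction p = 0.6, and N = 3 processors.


Amdahl's law: T_p = T × ((1-p) + p/N)
= 307 × ((1-0.6) + 0.6/3)
= 307 × (0.40 + 0.2000)
= 307 × 0.6000
= 184.20
Speedup = 307/184.20
= 1.67×


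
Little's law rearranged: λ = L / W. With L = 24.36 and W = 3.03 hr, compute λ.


Little's law: L = λW → λ = L / W
= 24.36 / 3.03
= 8.04 per hour


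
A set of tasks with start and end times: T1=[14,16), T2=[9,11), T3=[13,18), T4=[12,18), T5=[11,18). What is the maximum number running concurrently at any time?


Check each time point for overlaps:
  t=14: 4 tasks active (T1, T3, T4, T5)
Max concurrent = 4


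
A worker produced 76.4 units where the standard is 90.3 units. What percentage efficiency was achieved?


Efficiency = (actual / standard) × 100
= (76.4 / 90.3) × 100
= 84.6%


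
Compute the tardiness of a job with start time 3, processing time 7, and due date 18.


Completion = start + processing = 3 + 7 = 10
Tardiness = max(0, C - d) = max(0, 10 - 18)
= max(0, -8)
= 0


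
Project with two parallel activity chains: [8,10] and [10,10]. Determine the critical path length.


Path A: 8 + 10 = 18
Path B: 10 + 10 = 20
Critical path = longest = max(18, 20)
= 20 (Path B)


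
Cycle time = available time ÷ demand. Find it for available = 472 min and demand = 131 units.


Cycle time = available time / demand
= 472 / 131
= 3.60 min/unit


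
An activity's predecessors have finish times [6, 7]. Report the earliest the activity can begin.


ES = max of all predecessor completion times
Predecessors: [6, 7]
ES = max(6, 7)
= 7


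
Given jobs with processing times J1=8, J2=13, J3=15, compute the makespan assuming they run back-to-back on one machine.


Sequential makespan: sum all processing times
= 8 + 13 + 15
= 36 time units


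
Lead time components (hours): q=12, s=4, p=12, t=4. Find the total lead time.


Lead time = queue + setup + processing + transit
= 12 + 4 + 12 + 4
= 32 hours


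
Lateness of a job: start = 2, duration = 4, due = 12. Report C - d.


Completion = 2 + 4 = 6
Lateness = C - d = 6 - 12
= -6


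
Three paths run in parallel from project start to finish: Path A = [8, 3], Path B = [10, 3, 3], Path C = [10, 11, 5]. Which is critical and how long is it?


Path A: 8 + 3 = 11
Path B: 10 + 3 + 3 = 16
Path C: 10 + 11 + 5 = 26
Critical path = longest = max(11, 16, 26)
= 26 (Path C)


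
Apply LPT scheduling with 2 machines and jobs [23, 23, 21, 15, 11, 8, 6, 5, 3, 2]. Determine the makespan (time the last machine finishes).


Jobs (LPT sorted): [23, 23, 21, 15, 11, 8, 6, 5, 3, 2]
Machines: 2
  J=23 → Machine 1 (load: 0+23=23)
  J=23 → Machine 2 (load: 0+23=23)
  J=21 → Machine 1 (load: 23+21=44)
  J=15 → Machine 2 (load: 23+15=38)
  J=11 → Machine 2 (load: 38+11=49)
  J=8 → Machine 1 (load: 44+8=52)
  J=6 → Machine 2 (load: 49+6=55)
  J=5 → Machine 1 (load: 52+5=57)
  J=3 → Machine 2 (load: 55+3=58)
  J=2 → Machine 1 (load: 57+2=59)
Machine loads: [59, 58]
Makespan = max = 59 time units


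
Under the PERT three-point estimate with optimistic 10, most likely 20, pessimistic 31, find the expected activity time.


te = (o + 4m + p) / 6
= (10 + 4×20 + 31) / 6
= (10 + 80 + 31) / 6
= 121 / 6
= 20.17


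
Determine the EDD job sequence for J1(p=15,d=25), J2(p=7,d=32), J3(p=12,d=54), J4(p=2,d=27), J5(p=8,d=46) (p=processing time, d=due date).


EDD: sort by earliest due date
  J1: d=25, p=15
  J4: d=27, p=2
  J2: d=32, p=7
  J5: d=46, p=8
  J3: d=54, p=12
Order: J1 → J4 → J2 → J5 → J3


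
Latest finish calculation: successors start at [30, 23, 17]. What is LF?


LF = min of all successor start times
Successors start at: [30, 23, 17]
LF = min(30, 23, 17)
= 17


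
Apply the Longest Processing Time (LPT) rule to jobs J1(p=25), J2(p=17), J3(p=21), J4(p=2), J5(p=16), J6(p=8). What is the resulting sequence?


LPT: sort by longest processing time first
  J1: p=25
  J3: p=21
  J2: p=17
  J5: p=16
  J6: p=8
  J4: p=2
Order: J1 → J3 → J2 → J5 → J6 → J4


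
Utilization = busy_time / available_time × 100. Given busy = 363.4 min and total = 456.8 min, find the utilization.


Utilization = busy / total × 100
= 363.4 / 456.8 × 100
= 79.6%


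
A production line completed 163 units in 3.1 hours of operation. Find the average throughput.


Throughput = units / time
= 163 / 3.1
= 52.6 units/hour


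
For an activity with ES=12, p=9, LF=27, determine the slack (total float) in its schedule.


EF = ES + duration = 12 + 9 = 21
LS = LF - duration = 27 - 9 = 18
Total Float = LF - EF = 27 - 21
(or LS - ES = 18 - 12)
= 6


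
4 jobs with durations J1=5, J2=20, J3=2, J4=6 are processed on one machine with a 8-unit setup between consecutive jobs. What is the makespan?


Makespan = Σ processing + (n-1) × setup
= (5 + 20 + 2 + 6) + (4-1)×8
= 33 + 24
= 57 time units


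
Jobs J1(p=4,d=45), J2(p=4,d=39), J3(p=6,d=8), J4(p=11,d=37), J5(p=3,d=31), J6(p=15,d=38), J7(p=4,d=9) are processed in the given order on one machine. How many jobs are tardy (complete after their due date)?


Completion vs due date:
  J1: C=4, d=45 → on time
  J2: C=8, d=39 → on time
  J3: C=14, d=8 → TARDY
  J4: C=25, d=37 → on time
  J5: C=28, d=31 → on time
  J6: C=43, d=38 → TARDY
  J7: C=47, d=9 → TARDY
Tardy jobs: J3, J6, J7
Count = 3
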